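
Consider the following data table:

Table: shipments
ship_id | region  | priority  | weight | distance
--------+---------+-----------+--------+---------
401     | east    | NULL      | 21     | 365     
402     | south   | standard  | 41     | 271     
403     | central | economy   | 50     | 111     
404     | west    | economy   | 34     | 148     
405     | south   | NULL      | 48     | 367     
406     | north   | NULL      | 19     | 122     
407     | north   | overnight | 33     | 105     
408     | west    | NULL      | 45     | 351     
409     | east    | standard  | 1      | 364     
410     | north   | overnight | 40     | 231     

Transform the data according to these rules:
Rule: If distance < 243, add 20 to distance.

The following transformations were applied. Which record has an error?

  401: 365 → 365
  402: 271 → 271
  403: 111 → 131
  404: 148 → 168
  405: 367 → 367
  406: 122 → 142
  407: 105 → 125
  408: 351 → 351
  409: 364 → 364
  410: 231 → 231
Record 410 has an error. The correct transformed value should be 251, not 231.

Step 1: Check each record against the rule
Step 2: Record 410 has distance = 231
Step 3: Since 231 < 243, the bonus should have been applied
Step 4: Correct value = 251, but claimed value = 231
Conclusion: Record 410 has the error.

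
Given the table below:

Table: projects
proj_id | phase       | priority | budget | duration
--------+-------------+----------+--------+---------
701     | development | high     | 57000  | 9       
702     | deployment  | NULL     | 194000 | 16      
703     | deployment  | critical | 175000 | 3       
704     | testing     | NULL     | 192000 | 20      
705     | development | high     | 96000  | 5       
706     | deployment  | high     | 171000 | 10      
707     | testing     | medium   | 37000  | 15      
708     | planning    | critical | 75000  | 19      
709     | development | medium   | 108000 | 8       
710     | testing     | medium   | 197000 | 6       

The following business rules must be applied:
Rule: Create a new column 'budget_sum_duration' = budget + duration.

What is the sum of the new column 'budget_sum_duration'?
1302111

Step 1: For each record, compute budget + duration
Example calculations:
  57000 + 9 = 57009
  194000 + 16 = 194016
  175000 + 3 = 175003
  ...
Step 2: Sum all derived values
Step 3: Total = 1302111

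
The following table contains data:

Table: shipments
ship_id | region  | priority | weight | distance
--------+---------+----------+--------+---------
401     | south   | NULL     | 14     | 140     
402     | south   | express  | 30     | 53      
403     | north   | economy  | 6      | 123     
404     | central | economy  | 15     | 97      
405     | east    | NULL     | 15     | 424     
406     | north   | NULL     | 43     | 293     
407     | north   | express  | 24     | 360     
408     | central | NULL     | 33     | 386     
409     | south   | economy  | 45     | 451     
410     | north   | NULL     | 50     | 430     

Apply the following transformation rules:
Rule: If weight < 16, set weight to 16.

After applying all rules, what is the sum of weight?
289

Step 1: 4 records have weight < 16
Step 2: These records originally summed to 50
Step 3: After setting to minimum: 4 × 16 = 64
Step 4: Unaffected records sum: 225
Step 5: Final sum = 64 + 225 = 289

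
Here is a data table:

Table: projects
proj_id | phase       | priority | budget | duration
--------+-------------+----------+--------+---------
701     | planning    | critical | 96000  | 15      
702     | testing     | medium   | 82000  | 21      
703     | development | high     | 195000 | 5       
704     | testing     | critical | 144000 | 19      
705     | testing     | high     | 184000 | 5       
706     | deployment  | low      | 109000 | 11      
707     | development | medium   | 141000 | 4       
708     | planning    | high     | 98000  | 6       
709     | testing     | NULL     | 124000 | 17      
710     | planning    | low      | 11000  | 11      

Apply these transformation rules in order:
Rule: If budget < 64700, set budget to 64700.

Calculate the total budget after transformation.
1237700

Step 1: 1 records have budget < 64700
Step 2: These records originally summed to 11000
Step 3: After setting to minimum: 1 × 64700 = 64700
Step 4: Unaffected records sum: 1173000
Step 5: Final sum = 64700 + 1173000 = 1237700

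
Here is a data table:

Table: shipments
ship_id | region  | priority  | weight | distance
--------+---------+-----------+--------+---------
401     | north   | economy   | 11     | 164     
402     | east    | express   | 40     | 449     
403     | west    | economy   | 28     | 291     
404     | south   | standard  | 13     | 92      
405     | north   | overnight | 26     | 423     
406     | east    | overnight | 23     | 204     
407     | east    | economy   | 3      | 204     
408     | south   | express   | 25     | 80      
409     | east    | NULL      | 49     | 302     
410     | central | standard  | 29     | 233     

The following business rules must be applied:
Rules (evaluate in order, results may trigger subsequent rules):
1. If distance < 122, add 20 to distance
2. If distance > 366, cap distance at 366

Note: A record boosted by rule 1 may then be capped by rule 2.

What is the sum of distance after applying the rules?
2342

Step 1: Apply rule 1 to records with distance < 122
  - 2 records get bonus of 20
  - Of these, 0 records then exceed 366 and get capped
Step 2: Apply rule 2 to records with distance > 366
  - 2 records (original) are capped
Step 3: Calculate final sum = 2342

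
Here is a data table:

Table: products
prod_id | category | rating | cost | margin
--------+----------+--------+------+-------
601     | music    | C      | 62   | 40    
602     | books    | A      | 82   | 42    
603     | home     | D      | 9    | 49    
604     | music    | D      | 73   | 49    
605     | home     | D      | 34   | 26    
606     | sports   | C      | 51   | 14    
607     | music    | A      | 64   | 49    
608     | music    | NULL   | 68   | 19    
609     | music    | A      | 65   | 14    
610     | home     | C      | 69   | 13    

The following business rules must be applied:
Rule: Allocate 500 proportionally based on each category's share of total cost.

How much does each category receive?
books: 71.06, home: 97.05, music: 287.69, sports: 44.19

Step 1: Calculate total cost = 577
Step 2: Calculate each category's proportion:
  books: 82/577 = 14.21% → 71.06
  home: 112/577 = 19.41% → 97.05
  music: 332/577 = 57.54% → 287.69
  sports: 51/577 = 8.84% → 44.19
Step 3: Verify: sum of allocations ≈ 500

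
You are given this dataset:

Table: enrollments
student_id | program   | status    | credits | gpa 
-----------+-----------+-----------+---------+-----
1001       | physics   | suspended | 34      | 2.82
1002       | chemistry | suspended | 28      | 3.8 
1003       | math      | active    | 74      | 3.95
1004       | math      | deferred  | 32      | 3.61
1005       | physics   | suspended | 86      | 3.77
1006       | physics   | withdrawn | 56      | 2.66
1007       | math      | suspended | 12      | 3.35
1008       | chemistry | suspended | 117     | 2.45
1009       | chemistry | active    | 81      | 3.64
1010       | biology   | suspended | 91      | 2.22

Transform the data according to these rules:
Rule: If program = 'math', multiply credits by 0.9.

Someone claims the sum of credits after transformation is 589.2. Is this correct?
No, the correct result is 599.2.

Step 1: Calculate the correct sum after transformation
Step 2: Apply multiplier 0.9 to records where program = 'math'
Step 3: Correct result = 599.2
Step 4: Claimed result = 589.2
Step 5: 599.2 ≠ 589.2
Conclusion: The claimed result is incorrect. The correct answer is 599.2.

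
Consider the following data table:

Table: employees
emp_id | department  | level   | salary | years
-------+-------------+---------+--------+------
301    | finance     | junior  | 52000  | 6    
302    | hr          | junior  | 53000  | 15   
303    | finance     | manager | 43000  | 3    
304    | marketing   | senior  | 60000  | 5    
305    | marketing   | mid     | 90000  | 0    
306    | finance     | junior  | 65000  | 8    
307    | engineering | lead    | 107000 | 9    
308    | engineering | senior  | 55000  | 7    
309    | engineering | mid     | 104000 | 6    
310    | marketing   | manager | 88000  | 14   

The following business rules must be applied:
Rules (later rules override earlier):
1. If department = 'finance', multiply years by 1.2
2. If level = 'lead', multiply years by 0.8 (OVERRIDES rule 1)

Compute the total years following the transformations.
74.6

Step 1: Rule 2 takes priority for records with level = 'lead'
  - 1 records: 9 × 0.8 = 7.2
Step 2: Rule 1 applies to remaining records with department = 'finance'
  - 3 records: 17 × 1.2 = 20.4
Step 3: Other records unchanged: 47
Step 4: Final sum = 7.2 + 20.4 + 47 = 74.6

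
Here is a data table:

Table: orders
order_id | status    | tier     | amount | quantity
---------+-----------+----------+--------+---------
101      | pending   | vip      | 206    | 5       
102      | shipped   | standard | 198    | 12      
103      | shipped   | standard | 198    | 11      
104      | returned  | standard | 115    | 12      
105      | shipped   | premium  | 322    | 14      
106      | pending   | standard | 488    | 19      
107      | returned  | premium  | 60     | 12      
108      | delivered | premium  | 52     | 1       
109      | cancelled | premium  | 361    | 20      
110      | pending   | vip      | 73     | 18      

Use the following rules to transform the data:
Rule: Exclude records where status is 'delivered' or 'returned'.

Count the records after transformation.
7

Step 1: Count records to exclude
  - 1 (delivered) + 2 (returned) = 3 records
Step 2: Total records: 10
Step 3: Remaining = 10 - 3 = 7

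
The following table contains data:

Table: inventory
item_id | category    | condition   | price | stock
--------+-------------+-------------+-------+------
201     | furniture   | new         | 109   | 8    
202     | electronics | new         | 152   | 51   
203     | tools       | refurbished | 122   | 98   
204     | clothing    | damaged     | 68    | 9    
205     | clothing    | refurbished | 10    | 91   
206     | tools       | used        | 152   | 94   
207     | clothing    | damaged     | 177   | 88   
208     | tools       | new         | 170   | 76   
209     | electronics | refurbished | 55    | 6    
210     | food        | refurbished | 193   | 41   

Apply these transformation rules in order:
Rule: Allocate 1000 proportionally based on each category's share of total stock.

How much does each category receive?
clothing: 334.52, electronics: 101.42, food: 72.95, furniture: 14.23, tools: 476.87

Step 1: Calculate total stock = 562
Step 2: Calculate each category's proportion:
  clothing: 188/562 = 33.45% → 334.52
  electronics: 57/562 = 10.14% → 101.42
  food: 41/562 = 7.30% → 72.95
  furniture: 8/562 = 1.42% → 14.23
  tools: 268/562 = 47.69% → 476.87
Step 3: Verify: sum of allocations ≈ 1000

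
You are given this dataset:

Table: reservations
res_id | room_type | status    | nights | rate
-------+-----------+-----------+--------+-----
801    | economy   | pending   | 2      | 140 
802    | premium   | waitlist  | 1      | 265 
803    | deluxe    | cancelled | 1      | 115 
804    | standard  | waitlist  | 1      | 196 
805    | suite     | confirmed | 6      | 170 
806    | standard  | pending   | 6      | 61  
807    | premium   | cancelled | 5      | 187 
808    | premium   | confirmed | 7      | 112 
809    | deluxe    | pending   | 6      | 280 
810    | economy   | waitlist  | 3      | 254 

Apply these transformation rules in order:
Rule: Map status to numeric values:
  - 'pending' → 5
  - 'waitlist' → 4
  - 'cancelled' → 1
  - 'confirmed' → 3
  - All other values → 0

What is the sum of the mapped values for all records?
35

Step 1: Apply mapping to each record
Step 2: Count by status:
  'pending': 3 records × 5 = 15
  'waitlist': 3 records × 4 = 12
  'cancelled': 2 records × 1 = 2
  'confirmed': 2 records × 3 = 6
Step 3: Sum all mapped values = 35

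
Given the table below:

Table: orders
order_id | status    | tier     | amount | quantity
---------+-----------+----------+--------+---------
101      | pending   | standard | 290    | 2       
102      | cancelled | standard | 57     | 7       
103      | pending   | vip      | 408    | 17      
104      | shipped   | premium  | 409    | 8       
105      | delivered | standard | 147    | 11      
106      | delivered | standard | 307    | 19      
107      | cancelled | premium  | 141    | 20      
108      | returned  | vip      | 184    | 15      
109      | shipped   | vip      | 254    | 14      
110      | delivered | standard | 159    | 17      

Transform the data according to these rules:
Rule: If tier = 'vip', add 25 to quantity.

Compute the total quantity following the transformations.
205

Step 1: Count records where tier = 'vip': 3
Step 2: Total bonus added: 3 × 25 = 75
Step 3: Original sum of quantity: 130
Step 4: Final sum = 130 + 75 = 205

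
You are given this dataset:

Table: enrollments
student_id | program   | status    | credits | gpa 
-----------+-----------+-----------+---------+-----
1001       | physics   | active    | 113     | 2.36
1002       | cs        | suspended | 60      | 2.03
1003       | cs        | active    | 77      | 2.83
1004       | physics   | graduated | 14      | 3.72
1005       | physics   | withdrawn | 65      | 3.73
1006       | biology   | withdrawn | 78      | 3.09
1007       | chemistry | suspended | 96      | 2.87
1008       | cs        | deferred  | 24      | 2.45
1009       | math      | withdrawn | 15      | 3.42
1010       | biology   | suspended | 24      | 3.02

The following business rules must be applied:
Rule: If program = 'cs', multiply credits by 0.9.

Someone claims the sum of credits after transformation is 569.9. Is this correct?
No, the correct result is 549.9.

Step 1: Calculate the correct sum after transformation
Step 2: Apply multiplier 0.9 to records where program = 'cs'
Step 3: Correct result = 549.9
Step 4: Claimed result = 569.9
Step 5: 549.9 ≠ 569.9
Conclusion: The claimed result is incorrect. The correct answer is 549.9.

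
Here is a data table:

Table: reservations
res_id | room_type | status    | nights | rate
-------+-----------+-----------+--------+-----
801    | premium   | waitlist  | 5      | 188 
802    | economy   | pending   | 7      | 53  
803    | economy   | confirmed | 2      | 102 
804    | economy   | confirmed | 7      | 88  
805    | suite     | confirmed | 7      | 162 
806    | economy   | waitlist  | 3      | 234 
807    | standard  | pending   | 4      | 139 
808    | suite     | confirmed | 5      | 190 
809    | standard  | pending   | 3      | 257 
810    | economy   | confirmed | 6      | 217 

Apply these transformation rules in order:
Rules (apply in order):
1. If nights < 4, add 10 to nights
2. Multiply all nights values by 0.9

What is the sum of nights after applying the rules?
71.1

Step 1: Apply Rule 1 - Add 10 to records with nights < 4
  - 3 records affected: 8 + (3 × 10) = 38
  - Unaffected records: 41
  - Sum after Rule 1: 79
Step 2: Apply Rule 2 - Multiply all by 0.9
  - 79 × 0.9 = 71.1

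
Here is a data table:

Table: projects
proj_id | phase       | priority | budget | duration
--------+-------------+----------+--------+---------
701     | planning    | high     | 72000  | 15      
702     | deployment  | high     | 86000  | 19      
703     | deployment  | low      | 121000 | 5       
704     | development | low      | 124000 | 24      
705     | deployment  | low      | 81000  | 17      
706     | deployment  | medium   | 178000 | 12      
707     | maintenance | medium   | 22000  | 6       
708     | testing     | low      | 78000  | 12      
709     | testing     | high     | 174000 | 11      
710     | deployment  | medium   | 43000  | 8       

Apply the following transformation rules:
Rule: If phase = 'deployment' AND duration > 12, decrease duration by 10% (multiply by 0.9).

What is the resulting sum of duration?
125.4

Step 1: Find records where phase = 'deployment' AND duration > 12
Step 2: 2 records match, summing to 36
Step 3: After multiplier: 36 × 0.9 = 32.4
Step 4: Unaffected records sum: 93
Step 5: Final sum = 32.4 + 93 = 125.4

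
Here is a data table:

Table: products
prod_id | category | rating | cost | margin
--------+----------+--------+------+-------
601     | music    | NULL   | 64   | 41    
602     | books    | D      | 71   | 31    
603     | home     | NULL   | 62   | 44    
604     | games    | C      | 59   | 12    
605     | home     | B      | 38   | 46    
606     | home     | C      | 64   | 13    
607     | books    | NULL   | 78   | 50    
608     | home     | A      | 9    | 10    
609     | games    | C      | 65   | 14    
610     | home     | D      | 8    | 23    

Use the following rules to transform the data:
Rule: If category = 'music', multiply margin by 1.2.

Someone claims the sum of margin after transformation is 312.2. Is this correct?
No, the correct result is 292.2.

Step 1: Calculate the correct sum after transformation
Step 2: Apply multiplier 1.2 to records where category = 'music'
Step 3: Correct result = 292.2
Step 4: Claimed result = 312.2
Step 5: 292.2 ≠ 312.2
Conclusion: The claimed result is incorrect. The correct answer is 292.2.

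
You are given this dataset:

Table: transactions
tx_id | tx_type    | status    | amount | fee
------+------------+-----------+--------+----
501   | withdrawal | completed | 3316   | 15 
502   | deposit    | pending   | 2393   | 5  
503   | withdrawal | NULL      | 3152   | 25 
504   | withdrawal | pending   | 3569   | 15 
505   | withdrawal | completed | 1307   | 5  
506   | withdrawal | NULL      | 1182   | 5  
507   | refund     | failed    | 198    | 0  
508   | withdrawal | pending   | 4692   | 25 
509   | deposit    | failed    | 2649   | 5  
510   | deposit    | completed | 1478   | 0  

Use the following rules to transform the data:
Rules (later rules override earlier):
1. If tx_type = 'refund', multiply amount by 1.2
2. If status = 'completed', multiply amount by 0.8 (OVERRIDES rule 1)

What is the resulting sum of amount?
22755.4

Step 1: Rule 2 takes priority for records with status = 'completed'
  - 3 records: 6101 × 0.8 = 4880.8
Step 2: Rule 1 applies to remaining records with tx_type = 'refund'
  - 1 records: 198 × 1.2 = 237.6
Step 3: Other records unchanged: 17637
Step 4: Final sum = 4880.8 + 237.6 + 17637 = 22755.4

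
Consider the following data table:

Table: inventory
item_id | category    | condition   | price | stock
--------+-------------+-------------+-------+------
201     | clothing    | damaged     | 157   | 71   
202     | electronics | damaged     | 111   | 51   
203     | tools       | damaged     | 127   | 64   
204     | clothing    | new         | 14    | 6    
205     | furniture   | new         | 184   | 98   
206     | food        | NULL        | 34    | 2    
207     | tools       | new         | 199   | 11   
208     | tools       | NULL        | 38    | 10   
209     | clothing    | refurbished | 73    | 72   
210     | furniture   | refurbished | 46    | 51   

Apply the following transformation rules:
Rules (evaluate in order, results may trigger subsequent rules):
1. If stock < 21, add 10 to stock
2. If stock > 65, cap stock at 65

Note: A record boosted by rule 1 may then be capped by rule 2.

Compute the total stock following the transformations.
430

Step 1: Apply rule 1 to records with stock < 21
  - 4 records get bonus of 10
  - Of these, 0 records then exceed 65 and get capped
Step 2: Apply rule 2 to records with stock > 65
  - 3 records (original) are capped
Step 3: Calculate final sum = 430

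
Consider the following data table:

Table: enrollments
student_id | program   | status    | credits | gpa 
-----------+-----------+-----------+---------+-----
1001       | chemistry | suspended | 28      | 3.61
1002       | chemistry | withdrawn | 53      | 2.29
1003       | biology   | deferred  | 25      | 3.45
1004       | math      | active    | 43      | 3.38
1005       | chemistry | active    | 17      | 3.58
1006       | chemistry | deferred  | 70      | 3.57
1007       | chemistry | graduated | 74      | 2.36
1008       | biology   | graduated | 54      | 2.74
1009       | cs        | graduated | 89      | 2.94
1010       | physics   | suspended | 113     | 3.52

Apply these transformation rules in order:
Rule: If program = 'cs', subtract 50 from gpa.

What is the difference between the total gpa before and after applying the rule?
50.0

Step 1: Original sum of gpa = 31.44
Step 2: 1 records have program = 'cs'
Step 3: Each affected record changes by -50
Step 4: Total change = 1 × -50 = -50
Step 5: New sum = 31.44 + -50 = -18.56
Step 6: Difference = |-18.56 - 31.44| = 50.0
        (Sum decreased by 50.0)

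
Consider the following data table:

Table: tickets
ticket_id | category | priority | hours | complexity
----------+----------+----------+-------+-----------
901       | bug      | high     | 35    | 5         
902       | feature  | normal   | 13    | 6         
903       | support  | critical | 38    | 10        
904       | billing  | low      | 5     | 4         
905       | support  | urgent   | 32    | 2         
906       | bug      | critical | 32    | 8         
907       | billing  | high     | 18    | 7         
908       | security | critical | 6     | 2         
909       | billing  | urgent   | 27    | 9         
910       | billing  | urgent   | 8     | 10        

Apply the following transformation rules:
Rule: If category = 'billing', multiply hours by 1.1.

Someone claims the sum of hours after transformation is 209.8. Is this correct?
No, the correct result is 219.8.

Step 1: Calculate the correct sum after transformation
Step 2: Apply multiplier 1.1 to records where category = 'billing'
Step 3: Correct result = 219.8
Step 4: Claimed result = 209.8
Step 5: 219.8 ≠ 209.8
Conclusion: The claimed result is incorrect. The correct answer is 219.8.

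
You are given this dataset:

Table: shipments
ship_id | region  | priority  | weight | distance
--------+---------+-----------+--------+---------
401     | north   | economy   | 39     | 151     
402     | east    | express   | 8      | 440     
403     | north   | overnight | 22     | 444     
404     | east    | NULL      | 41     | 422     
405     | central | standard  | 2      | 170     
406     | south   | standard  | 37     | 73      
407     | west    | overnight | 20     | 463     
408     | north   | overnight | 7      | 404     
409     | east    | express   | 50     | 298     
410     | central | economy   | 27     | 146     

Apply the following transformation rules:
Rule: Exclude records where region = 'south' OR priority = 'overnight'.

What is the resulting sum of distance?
1627

Step 1: Find records where region = 'south' OR priority = 'overnight'
Step 2: 4 records match, summing to 1384
Step 3: Original sum: 3011
Step 4: Remaining sum = 3011 - 1384 = 1627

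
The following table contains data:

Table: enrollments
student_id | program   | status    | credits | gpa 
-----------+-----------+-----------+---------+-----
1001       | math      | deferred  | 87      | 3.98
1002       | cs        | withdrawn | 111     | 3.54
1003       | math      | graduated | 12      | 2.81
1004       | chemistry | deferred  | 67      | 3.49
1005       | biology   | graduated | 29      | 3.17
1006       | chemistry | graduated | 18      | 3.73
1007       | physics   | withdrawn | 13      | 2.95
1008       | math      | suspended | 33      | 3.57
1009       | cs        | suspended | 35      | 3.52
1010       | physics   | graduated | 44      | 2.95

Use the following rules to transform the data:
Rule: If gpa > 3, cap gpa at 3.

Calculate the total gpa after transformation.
29.71

Step 1: 7 records have gpa > 3
Step 2: These records originally summed to 25.0
Step 3: After capping: 7 × 3 = 21
Step 4: Unaffected records sum: 8.71
Step 5: Final sum = 21 + 8.71 = 29.71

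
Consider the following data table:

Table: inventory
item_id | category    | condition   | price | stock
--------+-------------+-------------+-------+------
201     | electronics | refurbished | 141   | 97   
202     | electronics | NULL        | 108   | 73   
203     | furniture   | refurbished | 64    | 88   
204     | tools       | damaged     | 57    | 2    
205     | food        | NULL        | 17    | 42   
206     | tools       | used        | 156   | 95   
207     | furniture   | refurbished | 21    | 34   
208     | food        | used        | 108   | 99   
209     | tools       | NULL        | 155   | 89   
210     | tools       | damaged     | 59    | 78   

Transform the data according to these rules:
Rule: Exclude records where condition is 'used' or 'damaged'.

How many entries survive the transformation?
6

Step 1: Count records to exclude
  - 2 (used) + 2 (damaged) = 4 records
Step 2: Total records: 10
Step 3: Remaining = 10 - 4 = 6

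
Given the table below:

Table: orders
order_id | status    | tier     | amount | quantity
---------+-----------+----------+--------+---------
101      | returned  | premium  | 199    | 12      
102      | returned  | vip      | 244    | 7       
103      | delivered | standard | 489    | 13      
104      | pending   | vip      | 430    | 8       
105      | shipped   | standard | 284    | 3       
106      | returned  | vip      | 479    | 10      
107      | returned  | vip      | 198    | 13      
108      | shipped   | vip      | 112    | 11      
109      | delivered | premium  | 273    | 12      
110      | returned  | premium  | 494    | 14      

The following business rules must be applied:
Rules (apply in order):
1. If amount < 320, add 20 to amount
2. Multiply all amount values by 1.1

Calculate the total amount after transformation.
3654.2

Step 1: Apply Rule 1 - Add 20 to records with amount < 320
  - 6 records affected: 1310 + (6 × 20) = 1430
  - Unaffected records: 1892
  - Sum after Rule 1: 3322
Step 2: Apply Rule 2 - Multiply all by 1.1
  - 3322 × 1.1 = 3654.2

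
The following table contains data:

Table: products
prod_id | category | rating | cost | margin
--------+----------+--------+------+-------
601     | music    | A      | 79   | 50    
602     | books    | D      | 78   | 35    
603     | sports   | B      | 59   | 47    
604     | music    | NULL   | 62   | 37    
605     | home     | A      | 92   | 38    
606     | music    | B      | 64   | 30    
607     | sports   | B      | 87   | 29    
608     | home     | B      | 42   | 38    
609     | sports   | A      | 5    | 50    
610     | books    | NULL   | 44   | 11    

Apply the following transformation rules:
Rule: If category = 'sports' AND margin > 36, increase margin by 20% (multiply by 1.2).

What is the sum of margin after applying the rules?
384.4

Step 1: Find records where category = 'sports' AND margin > 36
Step 2: 2 records match, summing to 97
Step 3: After multiplier: 97 × 1.2 = 116.4
Step 4: Unaffected records sum: 268
Step 5: Final sum = 116.4 + 268 = 384.4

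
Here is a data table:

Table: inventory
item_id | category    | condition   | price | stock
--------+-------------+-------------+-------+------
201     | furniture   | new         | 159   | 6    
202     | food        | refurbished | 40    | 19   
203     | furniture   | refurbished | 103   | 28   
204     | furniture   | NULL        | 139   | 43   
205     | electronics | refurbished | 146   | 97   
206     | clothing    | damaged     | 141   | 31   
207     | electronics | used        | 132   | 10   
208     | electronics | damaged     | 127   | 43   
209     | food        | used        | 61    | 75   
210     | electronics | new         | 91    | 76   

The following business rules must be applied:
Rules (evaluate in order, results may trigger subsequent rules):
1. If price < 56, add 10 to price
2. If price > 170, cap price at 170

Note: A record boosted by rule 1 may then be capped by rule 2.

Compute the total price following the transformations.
1149

Step 1: Apply rule 1 to records with price < 56
  - 1 records get bonus of 10
  - Of these, 0 records then exceed 170 and get capped
Step 2: Apply rule 2 to records with price > 170
  - 0 records (original) are capped
Step 3: Calculate final sum = 1149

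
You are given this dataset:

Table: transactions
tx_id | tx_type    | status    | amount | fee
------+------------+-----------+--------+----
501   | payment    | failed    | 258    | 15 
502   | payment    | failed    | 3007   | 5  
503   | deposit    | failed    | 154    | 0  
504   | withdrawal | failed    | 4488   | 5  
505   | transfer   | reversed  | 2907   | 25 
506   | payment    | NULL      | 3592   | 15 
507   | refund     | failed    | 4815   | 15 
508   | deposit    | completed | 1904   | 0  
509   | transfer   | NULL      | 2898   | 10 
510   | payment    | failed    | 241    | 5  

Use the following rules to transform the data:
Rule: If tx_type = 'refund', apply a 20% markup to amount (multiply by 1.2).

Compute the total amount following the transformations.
25227.0

Step 1: Records with tx_type = 'refund' have total amount = 4815
Step 2: Apply multiplier: 4815 × 1.2 = 5778.0
Step 3: Other records total: 19449
Step 4: Final sum = 5778.0 + 19449 = 25227.0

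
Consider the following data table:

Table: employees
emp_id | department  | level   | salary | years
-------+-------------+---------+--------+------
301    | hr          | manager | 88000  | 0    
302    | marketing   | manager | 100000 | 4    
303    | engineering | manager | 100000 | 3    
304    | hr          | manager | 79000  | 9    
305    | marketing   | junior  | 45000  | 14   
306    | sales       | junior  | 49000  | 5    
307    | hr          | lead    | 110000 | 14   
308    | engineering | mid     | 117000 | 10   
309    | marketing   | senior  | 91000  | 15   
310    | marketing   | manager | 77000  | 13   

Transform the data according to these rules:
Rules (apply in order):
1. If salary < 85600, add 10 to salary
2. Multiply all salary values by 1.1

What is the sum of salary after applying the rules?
941644.0

Step 1: Apply Rule 1 - Add 10 to records with salary < 85600
  - 4 records affected: 250000 + (4 × 10) = 250040
  - Unaffected records: 606000
  - Sum after Rule 1: 856040
Step 2: Apply Rule 2 - Multiply all by 1.1
  - 856040 × 1.1 = 941644.0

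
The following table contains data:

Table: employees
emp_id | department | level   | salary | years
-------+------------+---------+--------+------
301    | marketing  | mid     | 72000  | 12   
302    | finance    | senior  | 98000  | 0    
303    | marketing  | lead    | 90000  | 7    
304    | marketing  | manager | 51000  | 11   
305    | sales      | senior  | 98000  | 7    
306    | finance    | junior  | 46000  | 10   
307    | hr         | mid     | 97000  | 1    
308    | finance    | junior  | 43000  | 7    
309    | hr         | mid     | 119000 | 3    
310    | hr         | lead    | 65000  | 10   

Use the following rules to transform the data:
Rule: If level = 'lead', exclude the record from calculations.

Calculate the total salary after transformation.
624000

Step 1: Identify records where level = 'lead'
Step 2: The excluded records sum to 155000
Step 3: Original total salary = 779000
Step 4: Remaining total = 779000 - 155000 = 624000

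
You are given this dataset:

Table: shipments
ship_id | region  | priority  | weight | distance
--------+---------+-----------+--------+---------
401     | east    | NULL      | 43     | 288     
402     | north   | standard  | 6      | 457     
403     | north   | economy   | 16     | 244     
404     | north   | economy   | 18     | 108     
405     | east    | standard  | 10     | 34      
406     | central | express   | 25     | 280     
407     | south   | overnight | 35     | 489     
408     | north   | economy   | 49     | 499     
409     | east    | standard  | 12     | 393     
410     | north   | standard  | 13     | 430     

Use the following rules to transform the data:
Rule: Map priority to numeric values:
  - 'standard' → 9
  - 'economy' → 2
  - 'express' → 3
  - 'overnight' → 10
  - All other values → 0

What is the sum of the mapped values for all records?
55

Step 1: Apply mapping to each record
Step 2: Count by status:
  'standard': 4 records × 9 = 36
  'economy': 3 records × 2 = 6
  'express': 1 records × 3 = 3
  'overnight': 1 records × 10 = 10
Step 3: Sum all mapped values = 55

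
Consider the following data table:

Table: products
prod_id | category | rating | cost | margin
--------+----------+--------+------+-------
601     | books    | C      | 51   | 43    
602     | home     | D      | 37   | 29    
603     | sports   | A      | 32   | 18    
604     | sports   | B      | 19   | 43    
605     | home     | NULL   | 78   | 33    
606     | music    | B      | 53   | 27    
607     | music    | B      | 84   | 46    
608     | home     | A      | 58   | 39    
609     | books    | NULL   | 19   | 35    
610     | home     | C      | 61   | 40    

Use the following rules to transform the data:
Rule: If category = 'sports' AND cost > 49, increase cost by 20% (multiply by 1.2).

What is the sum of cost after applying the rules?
492

Step 1: Find records where category = 'sports' AND cost > 49
Step 2: 0 records match, summing to 0
Step 3: After multiplier: 0 × 1.2 = 0.0
Step 4: Unaffected records sum: 492
Step 5: Final sum = 0.0 + 492 = 492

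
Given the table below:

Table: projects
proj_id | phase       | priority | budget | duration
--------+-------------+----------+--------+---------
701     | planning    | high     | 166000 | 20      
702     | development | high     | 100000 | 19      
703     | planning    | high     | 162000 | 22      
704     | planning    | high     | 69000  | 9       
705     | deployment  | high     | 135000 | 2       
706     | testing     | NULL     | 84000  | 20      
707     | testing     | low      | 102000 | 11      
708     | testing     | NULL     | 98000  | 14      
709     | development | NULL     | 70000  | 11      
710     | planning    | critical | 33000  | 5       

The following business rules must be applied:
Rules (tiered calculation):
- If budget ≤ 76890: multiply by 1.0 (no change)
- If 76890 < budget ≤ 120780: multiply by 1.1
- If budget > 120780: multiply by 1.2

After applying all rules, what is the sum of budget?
1150000.0

Step 1: Tier 1 (budget ≤ 76890): 3 records, sum = 172000 × 1.0 = 172000.0
Step 2: Tier 2 (76890 < budget ≤ 120780): 4 records, sum = 384000 × 1.1 = 422400.0
Step 3: Tier 3 (budget > 120780): 3 records, sum = 463000 × 1.2 = 555600.0
Step 4: Final sum = 172000.0 + 422400.0 + 555600.0 = 1150000.0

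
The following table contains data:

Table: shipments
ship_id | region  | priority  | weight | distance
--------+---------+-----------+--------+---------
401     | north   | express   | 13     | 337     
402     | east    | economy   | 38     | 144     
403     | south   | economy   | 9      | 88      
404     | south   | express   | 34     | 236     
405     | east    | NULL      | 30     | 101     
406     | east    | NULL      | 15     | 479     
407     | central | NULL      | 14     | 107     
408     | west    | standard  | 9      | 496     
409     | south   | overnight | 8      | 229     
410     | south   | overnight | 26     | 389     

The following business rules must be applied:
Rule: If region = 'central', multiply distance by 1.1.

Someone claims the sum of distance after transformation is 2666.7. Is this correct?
No, the correct result is 2616.7.

Step 1: Calculate the correct sum after transformation
Step 2: Apply multiplier 1.1 to records where region = 'central'
Step 3: Correct result = 2616.7
Step 4: Claimed result = 2666.7
Step 5: 2616.7 ≠ 2666.7
Conclusion: The claimed result is incorrect. The correct answer is 2616.7.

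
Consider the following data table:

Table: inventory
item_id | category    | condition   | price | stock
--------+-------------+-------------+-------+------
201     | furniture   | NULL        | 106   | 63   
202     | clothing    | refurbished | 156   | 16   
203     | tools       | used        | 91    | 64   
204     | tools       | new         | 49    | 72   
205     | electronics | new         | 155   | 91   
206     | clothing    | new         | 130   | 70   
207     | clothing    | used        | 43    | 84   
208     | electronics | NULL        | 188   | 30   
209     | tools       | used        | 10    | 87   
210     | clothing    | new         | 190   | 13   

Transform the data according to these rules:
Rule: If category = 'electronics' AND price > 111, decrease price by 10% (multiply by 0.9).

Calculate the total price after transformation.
1083.7

Step 1: Find records where category = 'electronics' AND price > 111
Step 2: 2 records match, summing to 343
Step 3: After multiplier: 343 × 0.9 = 308.7
Step 4: Unaffected records sum: 775
Step 5: Final sum = 308.7 + 775 = 1083.7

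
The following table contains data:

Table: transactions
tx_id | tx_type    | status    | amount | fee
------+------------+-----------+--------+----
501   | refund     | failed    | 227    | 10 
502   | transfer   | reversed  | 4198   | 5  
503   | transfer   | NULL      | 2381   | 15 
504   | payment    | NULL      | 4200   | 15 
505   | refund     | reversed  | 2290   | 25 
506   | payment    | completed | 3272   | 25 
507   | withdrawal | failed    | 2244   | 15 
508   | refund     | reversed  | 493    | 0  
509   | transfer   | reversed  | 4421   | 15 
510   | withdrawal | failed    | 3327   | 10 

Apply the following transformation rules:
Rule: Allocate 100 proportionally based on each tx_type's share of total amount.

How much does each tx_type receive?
payment: 27.62, refund: 11.13, transfer: 40.66, withdrawal: 20.59

Step 1: Calculate total amount = 27053
Step 2: Calculate each tx_type's proportion:
  payment: 7472/27053 = 27.62% → 27.62
  refund: 3010/27053 = 11.13% → 11.13
  transfer: 11000/27053 = 40.66% → 40.66
  withdrawal: 5571/27053 = 20.59% → 20.59
Step 3: Verify: sum of allocations ≈ 100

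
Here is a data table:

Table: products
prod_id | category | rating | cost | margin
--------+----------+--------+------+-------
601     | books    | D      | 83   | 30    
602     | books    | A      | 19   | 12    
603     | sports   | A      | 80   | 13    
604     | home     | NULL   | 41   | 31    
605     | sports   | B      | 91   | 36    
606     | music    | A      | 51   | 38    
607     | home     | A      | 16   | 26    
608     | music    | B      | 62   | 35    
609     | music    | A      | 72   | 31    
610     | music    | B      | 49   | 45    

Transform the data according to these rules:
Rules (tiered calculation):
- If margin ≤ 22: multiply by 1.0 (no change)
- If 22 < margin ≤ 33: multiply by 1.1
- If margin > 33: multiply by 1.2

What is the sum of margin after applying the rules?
339.6

Step 1: Tier 1 (margin ≤ 22): 2 records, sum = 25 × 1.0 = 25.0
Step 2: Tier 2 (22 < margin ≤ 33): 4 records, sum = 118 × 1.1 = 129.8
Step 3: Tier 3 (margin > 33): 4 records, sum = 154 × 1.2 = 184.8
Step 4: Final sum = 25.0 + 129.8 + 184.8 = 339.6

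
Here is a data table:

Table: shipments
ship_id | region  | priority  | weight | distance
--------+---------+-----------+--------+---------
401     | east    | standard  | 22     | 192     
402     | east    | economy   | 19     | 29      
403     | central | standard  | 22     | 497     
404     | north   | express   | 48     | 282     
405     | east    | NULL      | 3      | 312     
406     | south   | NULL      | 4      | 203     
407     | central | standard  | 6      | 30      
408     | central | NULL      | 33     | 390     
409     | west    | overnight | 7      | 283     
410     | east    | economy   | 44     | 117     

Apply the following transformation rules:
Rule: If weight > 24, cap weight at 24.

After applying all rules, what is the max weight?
24

Step 1: Original maximum weight = 48
Step 2: Apply cap at 24
Step 3: 3 records had weight > 24 and were capped
Step 4: Maximum after transformation = 24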